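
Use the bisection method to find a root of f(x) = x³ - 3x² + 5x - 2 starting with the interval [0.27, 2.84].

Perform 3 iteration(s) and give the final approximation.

f(x) = x³ - 3x² + 5x - 2
Initial interval: [0.27, 2.84]

Iteration 1:
  c_1 = (0.270000 + 2.840000)/2 = 1.555000
  f(c_1) = f(1.555000) = 2.280954
  f(a) × f(c) < 0, new interval: [0.270000, 1.555000]
Iteration 2:
  c_2 = (0.270000 + 1.555000)/2 = 0.912500
  f(c_2) = f(0.912500) = 0.824330
  f(a) × f(c) < 0, new interval: [0.270000, 0.912500]
Iteration 3:
  c_3 = (0.270000 + 0.912500)/2 = 0.591250
  f(c_3) = f(0.591250) = 0.114207
  f(a) × f(c) < 0, new interval: [0.270000, 0.591250]

After 3 iteration(s), the approximation is c_3 = 0.591250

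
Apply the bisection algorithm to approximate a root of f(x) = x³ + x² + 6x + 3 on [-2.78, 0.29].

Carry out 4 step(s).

f(x) = x³ + x² + 6x + 3
Initial interval: [-2.78, 0.29]

Iteration 1:
  c_1 = (-2.780000 + 0.290000)/2 = -1.245000
  f(c_1) = f(-1.245000) = -4.849756
  f(a) × f(c) ≥ 0, new interval: [-1.245000, 0.290000]
Iteration 2:
  c_2 = (-1.245000 + 0.290000)/2 = -0.477500
  f(c_2) = f(-0.477500) = 0.254133
  f(a) × f(c) < 0, new interval: [-1.245000, -0.477500]
Iteration 3:
  c_3 = (-1.245000 + (-0.477500))/2 = -0.861250
  f(c_3) = f(-0.861250) = -2.064582
  f(a) × f(c) ≥ 0, new interval: [-0.861250, -0.477500]
Iteration 4:
  c_4 = (-0.861250 + (-0.477500))/2 = -0.669375
  f(c_4) = f(-0.669375) = -0.868109
  f(a) × f(c) ≥ 0, new interval: [-0.669375, -0.477500]

After 4 iteration(s), the approximation is c_4 = -0.669375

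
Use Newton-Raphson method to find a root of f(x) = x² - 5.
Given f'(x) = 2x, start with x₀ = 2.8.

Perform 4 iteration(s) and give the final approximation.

f(x) = x² - 5
f'(x) = 2x
x₀ = 2.8

Newton-Raphson formula: x_{n+1} = x_n - f(x_n)/f'(x_n)

Iteration 1:
  f(2.800000) = 2.840000
  f'(2.800000) = 5.600000
  x_1 = 2.800000 - 2.840000/5.600000 = 2.292857
Iteration 2:
  f(2.292857) = 0.257194
  f'(2.292857) = 4.585714
  x_2 = 2.292857 - 0.257194/4.585714 = 2.236771
Iteration 3:
  f(2.236771) = 0.003146
  f'(2.236771) = 4.473543
  x_3 = 2.236771 - 0.003146/4.473543 = 2.236068
Iteration 4:
  f(2.236068) = 0.000000
  f'(2.236068) = 4.472136
  x_4 = 2.236068 - 0.000000/4.472136 = 2.236068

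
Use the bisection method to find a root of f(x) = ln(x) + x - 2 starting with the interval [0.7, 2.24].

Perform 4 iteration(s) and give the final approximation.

f(x) = ln(x) + x - 2
Initial interval: [0.7, 2.24]

Iteration 1:
  c_1 = (0.700000 + 2.240000)/2 = 1.470000
  f(c_1) = f(1.470000) = -0.144738
  f(a) × f(c) ≥ 0, new interval: [1.470000, 2.240000]
Iteration 2:
  c_2 = (1.470000 + 2.240000)/2 = 1.855000
  f(c_2) = f(1.855000) = 0.472885
  f(a) × f(c) < 0, new interval: [1.470000, 1.855000]
Iteration 3:
  c_3 = (1.470000 + 1.855000)/2 = 1.662500
  f(c_3) = f(1.662500) = 0.170822
  f(a) × f(c) < 0, new interval: [1.470000, 1.662500]
Iteration 4:
  c_4 = (1.470000 + 1.662500)/2 = 1.566250
  f(c_4) = f(1.566250) = 0.014934
  f(a) × f(c) < 0, new interval: [1.470000, 1.566250]

After 4 iteration(s), the approximation is c_4 = 1.566250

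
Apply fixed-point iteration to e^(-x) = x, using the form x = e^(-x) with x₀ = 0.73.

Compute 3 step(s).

Equation: e^(-x) = x
Fixed-point form: x = e^(-x)
x₀ = 0.73

x_1 = g(0.730000) = 0.481909
x_2 = g(0.481909) = 0.617603
x_3 = g(0.617603) = 0.539235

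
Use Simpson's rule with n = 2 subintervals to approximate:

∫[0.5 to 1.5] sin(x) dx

f(x) = sin(x)
a = 0.5, b = 1.5, n = 2
h = (b - a)/n = 0.500000

Simpson's rule: (h/3)[f(x₀) + 4f(x₁) + 2f(x₂) + ... + f(xₙ)]

x_0 = 0.5000, f(x_0) = 0.479426, coefficient = 1
x_1 = 1.0000, f(x_1) = 0.841471, coefficient = 4
x_2 = 1.5000, f(x_2) = 0.997495, coefficient = 1

I ≈ (0.500000/3) × 4.842804 = 0.807134
Exact value: 0.806845
Error: 0.000289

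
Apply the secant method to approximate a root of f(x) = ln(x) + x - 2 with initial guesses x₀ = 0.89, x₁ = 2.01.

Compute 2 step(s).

f(x) = ln(x) + x - 2
x₀ = 0.89, x₁ = 2.01

Secant formula: x_{n+1} = x_n - f(x_n)(x_n - x_{n-1})/(f(x_n) - f(x_{n-1}))

Iteration 1:
  f(0.890000) = -1.226534
  f(2.010000) = 0.708135
  x_2 = 2.010000 - 0.708135×(2.010000 - 0.890000)/(0.708135 - (-1.226534))
       = 1.600053
Iteration 2:
  f(2.010000) = 0.708135
  f(1.600053) = 0.070090
  x_3 = 1.600053 - 0.070090×(1.600053 - 2.010000)/(0.070090 - 0.708135)
       = 1.555020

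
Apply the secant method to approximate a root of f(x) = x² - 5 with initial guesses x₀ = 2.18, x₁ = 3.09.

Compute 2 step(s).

f(x) = x² - 5
x₀ = 2.18, x₁ = 3.09

Secant formula: x_{n+1} = x_n - f(x_n)(x_n - x_{n-1})/(f(x_n) - f(x_{n-1}))

Iteration 1:
  f(2.180000) = -0.247600
  f(3.090000) = 4.548100
  x_2 = 3.090000 - 4.548100×(3.090000 - 2.180000)/(4.548100 - (-0.247600))
       = 2.226983
Iteration 2:
  f(3.090000) = 4.548100
  f(2.226983) = -0.040547
  x_3 = 2.226983 - (-0.040547)×(2.226983 - 3.090000)/(-0.040547 - 4.548100)
       = 2.234609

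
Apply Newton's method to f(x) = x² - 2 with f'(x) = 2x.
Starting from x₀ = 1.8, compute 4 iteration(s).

f(x) = x² - 2
f'(x) = 2x
x₀ = 1.8

Newton-Raphson formula: x_{n+1} = x_n - f(x_n)/f'(x_n)

Iteration 1:
  f(1.800000) = 1.240000
  f'(1.800000) = 3.600000
  x_1 = 1.800000 - 1.240000/3.600000 = 1.455556
Iteration 2:
  f(1.455556) = 0.118642
  f'(1.455556) = 2.911111
  x_2 = 1.455556 - 0.118642/2.911111 = 1.414801
Iteration 3:
  f(1.414801) = 0.001661
  f'(1.414801) = 2.829601
  x_3 = 1.414801 - 0.001661/2.829601 = 1.414214
Iteration 4:
  f(1.414214) = 0.000000
  f'(1.414214) = 2.828427
  x_4 = 1.414214 - 0.000000/2.828427 = 1.414214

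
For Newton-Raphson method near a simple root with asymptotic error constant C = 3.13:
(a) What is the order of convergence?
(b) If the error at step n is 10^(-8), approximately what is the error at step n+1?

(a) Newton-Raphson has quadratic (order 2) convergence near simple roots.
    This means |e_{n+1}| ≈ C|e_n|².

(b) With |e_n| = 10^(-8) and C = 3.13:
    |e_{n+1}| ≈ 3.13 × (10^(-8))² = 3.13 × 10^(-16)

(a) 2 (quadratic); (b) |e_{n+1}| ≈ 3.130e-16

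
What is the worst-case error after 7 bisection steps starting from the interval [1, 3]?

Bisection error bound: |error| ≤ (b-a)/2^n
|error| ≤ (3 - 1)/2^7 = 2/2^7
|error| ≤ 0.0156250000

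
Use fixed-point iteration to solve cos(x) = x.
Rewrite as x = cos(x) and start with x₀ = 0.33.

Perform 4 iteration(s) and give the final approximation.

Equation: cos(x) = x
Fixed-point form: x = cos(x)
x₀ = 0.33

x_1 = g(0.330000) = 0.946042
x_2 = g(0.946042) = 0.584898
x_3 = g(0.584898) = 0.833769
x_4 = g(0.833769) = 0.672090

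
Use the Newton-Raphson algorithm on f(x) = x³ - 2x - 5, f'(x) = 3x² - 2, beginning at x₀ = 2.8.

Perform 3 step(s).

f(x) = x³ - 2x - 5
f'(x) = 3x² - 2
x₀ = 2.8

Newton-Raphson formula: x_{n+1} = x_n - f(x_n)/f'(x_n)

Iteration 1:
  f(2.800000) = 11.352000
  f'(2.800000) = 21.520000
  x_1 = 2.800000 - 11.352000/21.520000 = 2.272491
Iteration 2:
  f(2.272491) = 2.190647
  f'(2.272491) = 13.492642
  x_2 = 2.272491 - 2.190647/13.492642 = 2.110132
Iteration 3:
  f(2.110132) = 0.175431
  f'(2.110132) = 11.357972
  x_3 = 2.110132 - 0.175431/11.357972 = 2.094686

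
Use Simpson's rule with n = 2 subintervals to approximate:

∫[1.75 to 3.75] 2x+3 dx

f(x) = 2x+3
a = 1.75, b = 3.75, n = 2
h = (b - a)/n = 1.000000

Simpson's rule: (h/3)[f(x₀) + 4f(x₁) + 2f(x₂) + ... + f(xₙ)]

x_0 = 1.7500, f(x_0) = 6.500000, coefficient = 1
x_1 = 2.7500, f(x_1) = 8.500000, coefficient = 4
x_2 = 3.7500, f(x_2) = 10.500000, coefficient = 1

I ≈ (1.000000/3) × 51.000000 = 17.000000
Exact value: 17.000000
Error: 0.000000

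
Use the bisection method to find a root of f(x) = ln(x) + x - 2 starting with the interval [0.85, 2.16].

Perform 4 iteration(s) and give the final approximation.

f(x) = ln(x) + x - 2
Initial interval: [0.85, 2.16]

Iteration 1:
  c_1 = (0.850000 + 2.160000)/2 = 1.505000
  f(c_1) = f(1.505000) = -0.086207
  f(a) × f(c) ≥ 0, new interval: [1.505000, 2.160000]
Iteration 2:
  c_2 = (1.505000 + 2.160000)/2 = 1.832500
  f(c_2) = f(1.832500) = 0.438181
  f(a) × f(c) < 0, new interval: [1.505000, 1.832500]
Iteration 3:
  c_3 = (1.505000 + 1.832500)/2 = 1.668750
  f(c_3) = f(1.668750) = 0.180825
  f(a) × f(c) < 0, new interval: [1.505000, 1.668750]
Iteration 4:
  c_4 = (1.505000 + 1.668750)/2 = 1.586875
  f(c_4) = f(1.586875) = 0.048642
  f(a) × f(c) < 0, new interval: [1.505000, 1.586875]

After 4 iteration(s), the approximation is c_4 = 1.586875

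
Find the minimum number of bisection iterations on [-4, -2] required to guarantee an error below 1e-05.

We need (b-a)/2^n ≤ 1e-05
(-2 - (-4))/2^n ≤ 1e-05
2/2^n ≤ 1e-05
2^n ≥ 200000
n ≥ log₂(200000) = 17.61
n ≥ 18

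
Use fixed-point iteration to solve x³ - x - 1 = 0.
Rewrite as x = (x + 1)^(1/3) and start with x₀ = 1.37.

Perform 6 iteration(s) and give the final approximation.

Equation: x³ - x - 1 = 0
Fixed-point form: x = (x + 1)^(1/3)
x₀ = 1.37

x_1 = g(1.370000) = 1.333264
x_2 = g(1.333264) = 1.326339
x_3 = g(1.326339) = 1.325026
x_4 = g(1.325026) = 1.324776
x_5 = g(1.324776) = 1.324729
x_6 = g(1.324729) = 1.324720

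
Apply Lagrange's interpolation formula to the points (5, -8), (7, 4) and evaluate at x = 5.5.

Lagrange interpolation formula:
P(x) = Σ yᵢ × Lᵢ(x)
where Lᵢ(x) = Π_{j≠i} (x - xⱼ)/(xᵢ - xⱼ)

L_0(5.5) = (5.5 - 7)/(5 - 7) = 0.750000
L_1(5.5) = (5.5 - 5)/(7 - 5) = 0.250000

P(5.5) = (-8)×L_0(5.5) + 4×L_1(5.5)
P(5.5) = -5.000000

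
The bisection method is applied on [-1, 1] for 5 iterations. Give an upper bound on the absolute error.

Bisection error bound: |error| ≤ (b-a)/2^n
|error| ≤ (1 - (-1))/2^5 = 2/2^5
|error| ≤ 0.0625000000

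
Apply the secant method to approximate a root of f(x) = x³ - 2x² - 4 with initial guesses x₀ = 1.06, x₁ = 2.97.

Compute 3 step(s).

f(x) = x³ - 2x² - 4
x₀ = 1.06, x₁ = 2.97

Secant formula: x_{n+1} = x_n - f(x_n)(x_n - x_{n-1})/(f(x_n) - f(x_{n-1}))

Iteration 1:
  f(1.060000) = -5.056184
  f(2.970000) = 4.556273
  x_2 = 2.970000 - 4.556273×(2.970000 - 1.060000)/(4.556273 - (-5.056184))
       = 2.064666
Iteration 2:
  f(2.970000) = 4.556273
  f(2.064666) = -3.724338
  x_3 = 2.064666 - (-3.724338)×(2.064666 - 2.970000)/(-3.724338 - 4.556273)
       = 2.471855
Iteration 3:
  f(2.064666) = -3.724338
  f(2.471855) = -1.116937
  x_4 = 2.471855 - (-1.116937)×(2.471855 - 2.064666)/(-1.116937 - (-3.724338))
       = 2.646283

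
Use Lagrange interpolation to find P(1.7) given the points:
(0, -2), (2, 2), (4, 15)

Lagrange interpolation formula:
P(x) = Σ yᵢ × Lᵢ(x)
where Lᵢ(x) = Π_{j≠i} (x - xⱼ)/(xᵢ - xⱼ)

L_0(1.7) = (1.7 - 2)/(0 - 2) × (1.7 - 4)/(0 - 4) = 0.086250
L_1(1.7) = (1.7 - 0)/(2 - 0) × (1.7 - 4)/(2 - 4) = 0.977500
L_2(1.7) = (1.7 - 0)/(4 - 0) × (1.7 - 2)/(4 - 2) = -0.063750

P(1.7) = (-2)×L_0(1.7) + 2×L_1(1.7) + 15×L_2(1.7)
P(1.7) = 0.826250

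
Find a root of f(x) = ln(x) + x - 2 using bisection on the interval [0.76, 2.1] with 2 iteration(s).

f(x) = ln(x) + x - 2
Initial interval: [0.76, 2.1]

Iteration 1:
  c_1 = (0.760000 + 2.100000)/2 = 1.430000
  f(c_1) = f(1.430000) = -0.212326
  f(a) × f(c) ≥ 0, new interval: [1.430000, 2.100000]
Iteration 2:
  c_2 = (1.430000 + 2.100000)/2 = 1.765000
  f(c_2) = f(1.765000) = 0.333151
  f(a) × f(c) < 0, new interval: [1.430000, 1.765000]

After 2 iteration(s), the approximation is c_2 = 1.765000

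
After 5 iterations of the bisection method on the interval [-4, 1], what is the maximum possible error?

Bisection error bound: |error| ≤ (b-a)/2^n
|error| ≤ (1 - (-4))/2^5 = 5/2^5
|error| ≤ 0.1562500000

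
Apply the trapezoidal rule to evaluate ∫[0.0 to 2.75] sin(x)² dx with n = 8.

f(x) = sin(x)²
a = 0.0, b = 2.75, n = 8
h = (b - a)/n = 0.343750

Trapezoidal rule: (h/2)[f(x₀) + 2f(x₁) + 2f(x₂) + ... + f(xₙ)]

x_0 = 0.0000, f(x_0) = 0.000000, coefficient = 1
x_1 = 0.3438, f(x_1) = 0.113583, coefficient = 2
x_2 = 0.6875, f(x_2) = 0.402726, coefficient = 2
x_3 = 1.0312, f(x_3) = 0.736064, coefficient = 2
x_4 = 1.3750, f(x_4) = 0.962151, coefficient = 2
x_5 = 1.7188, f(x_5) = 0.978269, coefficient = 2
x_6 = 2.0625, f(x_6) = 0.777095, coefficient = 2
x_7 = 2.4062, f(x_7) = 0.450028, coefficient = 2
x_8 = 2.7500, f(x_8) = 0.145665, coefficient = 1

I ≈ (0.343750/2) × 8.985497 = 1.544382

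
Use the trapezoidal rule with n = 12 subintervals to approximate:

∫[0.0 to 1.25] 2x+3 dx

f(x) = 2x+3
a = 0.0, b = 1.25, n = 12
h = (b - a)/n = 0.104167

Trapezoidal rule: (h/2)[f(x₀) + 2f(x₁) + 2f(x₂) + ... + f(xₙ)]

x_0 = 0.0000, f(x_0) = 3.000000, coefficient = 1
x_1 = 0.1042, f(x_1) = 3.208333, coefficient = 2
x_2 = 0.2083, f(x_2) = 3.416667, coefficient = 2
x_3 = 0.3125, f(x_3) = 3.625000, coefficient = 2
x_4 = 0.4167, f(x_4) = 3.833333, coefficient = 2
x_5 = 0.5208, f(x_5) = 4.041667, coefficient = 2
x_6 = 0.6250, f(x_6) = 4.250000, coefficient = 2
x_7 = 0.7292, f(x_7) = 4.458333, coefficient = 2
x_8 = 0.8333, f(x_8) = 4.666667, coefficient = 2
x_9 = 0.9375, f(x_9) = 4.875000, coefficient = 2
x_10 = 1.0417, f(x_10) = 5.083333, coefficient = 2
x_11 = 1.1458, f(x_11) = 5.291667, coefficient = 2
x_12 = 1.2500, f(x_12) = 5.500000, coefficient = 1

I ≈ (0.104167/2) × 102.000000 = 5.312500
Exact value: 5.312500
Error: 0.000000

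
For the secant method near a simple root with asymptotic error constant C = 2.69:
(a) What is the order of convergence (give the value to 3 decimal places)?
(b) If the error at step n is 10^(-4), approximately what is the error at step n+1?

(a) Secant method has superlinear convergence with order φ = (1+√5)/2 ≈ 1.618.
    This means |e_{n+1}| ≈ C|e_n|^1.618.

(b) With |e_n| = 10^(-4) and C = 2.69:
    |e_{n+1}| ≈ 2.69 × (10^(-4))^1.618 = 2.69 × 10^(-6.47)

(a) ≈ 1.618 (golden ratio); (b) |e_{n+1}| ≈ 9.070e-07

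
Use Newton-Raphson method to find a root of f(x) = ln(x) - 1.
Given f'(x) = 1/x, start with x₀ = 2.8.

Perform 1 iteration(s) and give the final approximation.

f(x) = ln(x) - 1
f'(x) = 1/x
x₀ = 2.8

Newton-Raphson formula: x_{n+1} = x_n - f(x_n)/f'(x_n)

Iteration 1:
  f(2.800000) = 0.029619
  f'(2.800000) = 0.357143
  x_1 = 2.800000 - 0.029619/0.357143 = 2.717066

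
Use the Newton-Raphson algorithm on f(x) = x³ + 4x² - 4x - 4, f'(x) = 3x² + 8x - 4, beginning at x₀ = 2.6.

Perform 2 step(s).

f(x) = x³ + 4x² - 4x - 4
f'(x) = 3x² + 8x - 4
x₀ = 2.6

Newton-Raphson formula: x_{n+1} = x_n - f(x_n)/f'(x_n)

Iteration 1:
  f(2.600000) = 30.216000
  f'(2.600000) = 37.080000
  x_1 = 2.600000 - 30.216000/37.080000 = 1.785113
Iteration 2:
  f(1.785113) = 7.294559
  f'(1.785113) = 19.840794
  x_2 = 1.785113 - 7.294559/19.840794 = 1.417459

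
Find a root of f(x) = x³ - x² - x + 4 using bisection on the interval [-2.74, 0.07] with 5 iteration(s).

f(x) = x³ - x² - x + 4
Initial interval: [-2.74, 0.07]

Iteration 1:
  c_1 = (-2.740000 + 0.070000)/2 = -1.335000
  f(c_1) = f(-1.335000) = 1.173505
  f(a) × f(c) < 0, new interval: [-2.740000, -1.335000]
Iteration 2:
  c_2 = (-2.740000 + (-1.335000))/2 = -2.037500
  f(c_2) = f(-2.037500) = -6.572396
  f(a) × f(c) ≥ 0, new interval: [-2.037500, -1.335000]
Iteration 3:
  c_3 = (-2.037500 + (-1.335000))/2 = -1.686250
  f(c_3) = f(-1.686250) = -1.951938
  f(a) × f(c) ≥ 0, new interval: [-1.686250, -1.335000]
Iteration 4:
  c_4 = (-1.686250 + (-1.335000))/2 = -1.510625
  f(c_4) = f(-1.510625) = -0.218591
  f(a) × f(c) ≥ 0, new interval: [-1.510625, -1.335000]
Iteration 5:
  c_5 = (-1.510625 + (-1.335000))/2 = -1.422813
  f(c_5) = f(-1.422813) = 0.518082
  f(a) × f(c) < 0, new interval: [-1.510625, -1.422813]

After 5 iteration(s), the approximation is c_5 = -1.422813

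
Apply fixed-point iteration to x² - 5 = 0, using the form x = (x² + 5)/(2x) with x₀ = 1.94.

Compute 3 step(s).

Equation: x² - 5 = 0
Fixed-point form: x = (x² + 5)/(2x)
x₀ = 1.94

x_1 = g(1.940000) = 2.258660
x_2 = g(2.258660) = 2.236181
x_3 = g(2.236181) = 2.236068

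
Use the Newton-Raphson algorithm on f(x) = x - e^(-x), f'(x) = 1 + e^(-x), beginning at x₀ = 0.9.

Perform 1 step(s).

f(x) = x - e^(-x)
f'(x) = 1 + e^(-x)
x₀ = 0.9

Newton-Raphson formula: x_{n+1} = x_n - f(x_n)/f'(x_n)

Iteration 1:
  f(0.900000) = 0.493430
  f'(0.900000) = 1.406570
  x_1 = 0.900000 - 0.493430/1.406570 = 0.549196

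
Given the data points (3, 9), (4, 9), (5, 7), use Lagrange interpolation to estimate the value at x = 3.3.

Lagrange interpolation formula:
P(x) = Σ yᵢ × Lᵢ(x)
where Lᵢ(x) = Π_{j≠i} (x - xⱼ)/(xᵢ - xⱼ)

L_0(3.3) = (3.3 - 4)/(3 - 4) × (3.3 - 5)/(3 - 5) = 0.595000
L_1(3.3) = (3.3 - 3)/(4 - 3) × (3.3 - 5)/(4 - 5) = 0.510000
L_2(3.3) = (3.3 - 3)/(5 - 3) × (3.3 - 4)/(5 - 4) = -0.105000

P(3.3) = 9×L_0(3.3) + 9×L_1(3.3) + 7×L_2(3.3)
P(3.3) = 9.210000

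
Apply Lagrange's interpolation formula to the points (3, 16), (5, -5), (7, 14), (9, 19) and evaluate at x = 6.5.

Lagrange interpolation formula:
P(x) = Σ yᵢ × Lᵢ(x)
where Lᵢ(x) = Π_{j≠i} (x - xⱼ)/(xᵢ - xⱼ)

L_0(6.5) = (6.5 - 5)/(3 - 5) × (6.5 - 7)/(3 - 7) × (6.5 - 9)/(3 - 9) = -0.039062
L_1(6.5) = (6.5 - 3)/(5 - 3) × (6.5 - 7)/(5 - 7) × (6.5 - 9)/(5 - 9) = 0.273438
L_2(6.5) = (6.5 - 3)/(7 - 3) × (6.5 - 5)/(7 - 5) × (6.5 - 9)/(7 - 9) = 0.820312
L_3(6.5) = (6.5 - 3)/(9 - 3) × (6.5 - 5)/(9 - 5) × (6.5 - 7)/(9 - 7) = -0.054688

P(6.5) = 16×L_0(6.5) + (-5)×L_1(6.5) + 14×L_2(6.5) + 19×L_3(6.5)
P(6.5) = 8.453125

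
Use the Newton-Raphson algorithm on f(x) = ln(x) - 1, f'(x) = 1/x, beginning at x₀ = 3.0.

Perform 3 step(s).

f(x) = ln(x) - 1
f'(x) = 1/x
x₀ = 3.0

Newton-Raphson formula: x_{n+1} = x_n - f(x_n)/f'(x_n)

Iteration 1:
  f(3.000000) = 0.098612
  f'(3.000000) = 0.333333
  x_1 = 3.000000 - 0.098612/0.333333 = 2.704163
Iteration 2:
  f(2.704163) = -0.005208
  f'(2.704163) = 0.369800
  x_2 = 2.704163 - (-0.005208)/0.369800 = 2.718245
Iteration 3:
  f(2.718245) = -0.000014
  f'(2.718245) = 0.367884
  x_3 = 2.718245 - (-0.000014)/0.367884 = 2.718282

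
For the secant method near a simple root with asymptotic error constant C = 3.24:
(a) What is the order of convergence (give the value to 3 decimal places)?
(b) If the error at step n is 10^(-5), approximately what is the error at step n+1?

(a) Secant method has superlinear convergence with order φ = (1+√5)/2 ≈ 1.618.
    This means |e_{n+1}| ≈ C|e_n|^1.618.

(b) With |e_n| = 10^(-5) and C = 3.24:
    |e_{n+1}| ≈ 3.24 × (10^(-5))^1.618 = 3.24 × 10^(-8.09)

(a) ≈ 1.618 (golden ratio); (b) |e_{n+1}| ≈ 2.633e-08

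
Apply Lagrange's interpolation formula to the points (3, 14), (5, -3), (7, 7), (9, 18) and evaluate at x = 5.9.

Lagrange interpolation formula:
P(x) = Σ yᵢ × Lᵢ(x)
where Lᵢ(x) = Π_{j≠i} (x - xⱼ)/(xᵢ - xⱼ)

L_0(5.9) = (5.9 - 5)/(3 - 5) × (5.9 - 7)/(3 - 7) × (5.9 - 9)/(3 - 9) = -0.063937
L_1(5.9) = (5.9 - 3)/(5 - 3) × (5.9 - 7)/(5 - 7) × (5.9 - 9)/(5 - 9) = 0.618062
L_2(5.9) = (5.9 - 3)/(7 - 3) × (5.9 - 5)/(7 - 5) × (5.9 - 9)/(7 - 9) = 0.505688
L_3(5.9) = (5.9 - 3)/(9 - 3) × (5.9 - 5)/(9 - 5) × (5.9 - 7)/(9 - 7) = -0.059813

P(5.9) = 14×L_0(5.9) + (-3)×L_1(5.9) + 7×L_2(5.9) + 18×L_3(5.9)
P(5.9) = -0.286125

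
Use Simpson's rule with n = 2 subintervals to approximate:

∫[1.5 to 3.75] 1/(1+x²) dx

f(x) = 1/(1+x²)
a = 1.5, b = 3.75, n = 2
h = (b - a)/n = 1.125000

Simpson's rule: (h/3)[f(x₀) + 4f(x₁) + 2f(x₂) + ... + f(xₙ)]

x_0 = 1.5000, f(x_0) = 0.307692, coefficient = 1
x_1 = 2.6250, f(x_1) = 0.126733, coefficient = 4
x_2 = 3.7500, f(x_2) = 0.066390, coefficient = 1

I ≈ (1.125000/3) × 0.881013 = 0.330380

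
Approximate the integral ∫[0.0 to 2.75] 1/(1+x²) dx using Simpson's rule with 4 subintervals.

f(x) = 1/(1+x²)
a = 0.0, b = 2.75, n = 4
h = (b - a)/n = 0.687500

Simpson's rule: (h/3)[f(x₀) + 4f(x₁) + 2f(x₂) + ... + f(xₙ)]

x_0 = 0.0000, f(x_0) = 1.000000, coefficient = 1
x_1 = 0.6875, f(x_1) = 0.679045, coefficient = 4
x_2 = 1.3750, f(x_2) = 0.345946, coefficient = 2
x_3 = 2.0625, f(x_3) = 0.190335, coefficient = 4
x_4 = 2.7500, f(x_4) = 0.116788, coefficient = 1

I ≈ (0.687500/3) × 5.286199 = 1.211421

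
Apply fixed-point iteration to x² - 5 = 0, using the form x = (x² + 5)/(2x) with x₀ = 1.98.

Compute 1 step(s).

Equation: x² - 5 = 0
Fixed-point form: x = (x² + 5)/(2x)
x₀ = 1.98

x_1 = g(1.980000) = 2.252626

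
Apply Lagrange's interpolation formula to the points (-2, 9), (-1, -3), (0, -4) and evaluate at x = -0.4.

Lagrange interpolation formula:
P(x) = Σ yᵢ × Lᵢ(x)
where Lᵢ(x) = Π_{j≠i} (x - xⱼ)/(xᵢ - xⱼ)

L_0(-0.4) = (-0.4 - (-1))/(-2 - (-1)) × (-0.4 - 0)/(-2 - 0) = -0.120000
L_1(-0.4) = (-0.4 - (-2))/(-1 - (-2)) × (-0.4 - 0)/(-1 - 0) = 0.640000
L_2(-0.4) = (-0.4 - (-2))/(0 - (-2)) × (-0.4 - (-1))/(0 - (-1)) = 0.480000

P(-0.4) = 9×L_0(-0.4) + (-3)×L_1(-0.4) + (-4)×L_2(-0.4)
P(-0.4) = -4.920000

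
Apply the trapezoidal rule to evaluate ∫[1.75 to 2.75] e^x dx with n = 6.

f(x) = e^x
a = 1.75, b = 2.75, n = 6
h = (b - a)/n = 0.166667

Trapezoidal rule: (h/2)[f(x₀) + 2f(x₁) + 2f(x₂) + ... + f(xₙ)]

x_0 = 1.7500, f(x_0) = 5.754603, coefficient = 1
x_1 = 1.9167, f(x_1) = 6.798260, coefficient = 2
x_2 = 2.0833, f(x_2) = 8.031195, coefficient = 2
x_3 = 2.2500, f(x_3) = 9.487736, coefficient = 2
x_4 = 2.4167, f(x_4) = 11.208436, coefficient = 2
x_5 = 2.5833, f(x_5) = 13.241202, coefficient = 2
x_6 = 2.7500, f(x_6) = 15.642632, coefficient = 1

I ≈ (0.166667/2) × 118.930891 = 9.910908
Exact value: 9.888029
Error: 0.022878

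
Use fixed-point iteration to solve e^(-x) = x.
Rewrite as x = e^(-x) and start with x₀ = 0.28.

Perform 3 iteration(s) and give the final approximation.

Equation: e^(-x) = x
Fixed-point form: x = e^(-x)
x₀ = 0.28

x_1 = g(0.280000) = 0.755784
x_2 = g(0.755784) = 0.469642
x_3 = g(0.469642) = 0.625226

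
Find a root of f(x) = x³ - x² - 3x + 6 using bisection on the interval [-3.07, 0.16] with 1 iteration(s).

f(x) = x³ - x² - 3x + 6
Initial interval: [-3.07, 0.16]

Iteration 1:
  c_1 = (-3.070000 + 0.160000)/2 = -1.455000
  f(c_1) = f(-1.455000) = 5.167704
  f(a) × f(c) < 0, new interval: [-3.070000, -1.455000]

After 1 iteration(s), the approximation is c_1 = -1.455000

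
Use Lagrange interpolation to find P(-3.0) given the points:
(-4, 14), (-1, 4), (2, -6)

Lagrange interpolation formula:
P(x) = Σ yᵢ × Lᵢ(x)
where Lᵢ(x) = Π_{j≠i} (x - xⱼ)/(xᵢ - xⱼ)

L_0(-3.0) = (-3.0 - (-1))/(-4 - (-1)) × (-3.0 - 2)/(-4 - 2) = 0.555556
L_1(-3.0) = (-3.0 - (-4))/(-1 - (-4)) × (-3.0 - 2)/(-1 - 2) = 0.555556
L_2(-3.0) = (-3.0 - (-4))/(2 - (-4)) × (-3.0 - (-1))/(2 - (-1)) = -0.111111

P(-3.0) = 14×L_0(-3.0) + 4×L_1(-3.0) + (-6)×L_2(-3.0)
P(-3.0) = 10.666667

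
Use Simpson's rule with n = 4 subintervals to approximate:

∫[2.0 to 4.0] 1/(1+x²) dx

f(x) = 1/(1+x²)
a = 2.0, b = 4.0, n = 4
h = (b - a)/n = 0.500000

Simpson's rule: (h/3)[f(x₀) + 4f(x₁) + 2f(x₂) + ... + f(xₙ)]

x_0 = 2.0000, f(x_0) = 0.200000, coefficient = 1
x_1 = 2.5000, f(x_1) = 0.137931, coefficient = 4
x_2 = 3.0000, f(x_2) = 0.100000, coefficient = 2
x_3 = 3.5000, f(x_3) = 0.075472, coefficient = 4
x_4 = 4.0000, f(x_4) = 0.058824, coefficient = 1

I ≈ (0.500000/3) × 1.312434 = 0.218739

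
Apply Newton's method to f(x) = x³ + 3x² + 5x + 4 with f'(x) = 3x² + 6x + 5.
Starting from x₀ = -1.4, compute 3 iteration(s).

f(x) = x³ + 3x² + 5x + 4
f'(x) = 3x² + 6x + 5
x₀ = -1.4

Newton-Raphson formula: x_{n+1} = x_n - f(x_n)/f'(x_n)

Iteration 1:
  f(-1.400000) = 0.136000
  f'(-1.400000) = 2.480000
  x_1 = -1.400000 - 0.136000/2.480000 = -1.454839
Iteration 2:
  f(-1.454839) = -0.003774
  f'(-1.454839) = 2.620635
  x_2 = -1.454839 - (-0.003774)/2.620635 = -1.453399
Iteration 3:
  f(-1.453399) = -0.000003
  f'(-1.453399) = 2.616711
  x_3 = -1.453399 - (-0.000003)/2.616711 = -1.453398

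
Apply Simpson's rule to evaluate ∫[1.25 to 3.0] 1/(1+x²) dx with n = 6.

f(x) = 1/(1+x²)
a = 1.25, b = 3.0, n = 6
h = (b - a)/n = 0.291667

Simpson's rule: (h/3)[f(x₀) + 4f(x₁) + 2f(x₂) + ... + f(xₙ)]

x_0 = 1.2500, f(x_0) = 0.390244, coefficient = 1
x_1 = 1.5417, f(x_1) = 0.296144, coefficient = 4
x_2 = 1.8333, f(x_2) = 0.229299, coefficient = 2
x_3 = 2.1250, f(x_3) = 0.181303, coefficient = 4
x_4 = 2.4167, f(x_4) = 0.146193, coefficient = 2
x_5 = 2.7083, f(x_5) = 0.119975, coefficient = 4
x_6 = 3.0000, f(x_6) = 0.100000, coefficient = 1

I ≈ (0.291667/3) × 3.630917 = 0.353006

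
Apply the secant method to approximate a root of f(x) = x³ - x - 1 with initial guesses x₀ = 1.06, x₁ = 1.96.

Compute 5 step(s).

f(x) = x³ - x - 1
x₀ = 1.06, x₁ = 1.96

Secant formula: x_{n+1} = x_n - f(x_n)(x_n - x_{n-1})/(f(x_n) - f(x_{n-1}))

Iteration 1:
  f(1.060000) = -0.868984
  f(1.960000) = 4.569536
  x_2 = 1.960000 - 4.569536×(1.960000 - 1.060000)/(4.569536 - (-0.868984))
       = 1.203805
Iteration 2:
  f(1.960000) = 4.569536
  f(1.203805) = -0.459316
  x_3 = 1.203805 - (-0.459316)×(1.203805 - 1.960000)/(-0.459316 - 4.569536)
       = 1.272873
Iteration 3:
  f(1.203805) = -0.459316
  f(1.272873) = -0.210558
  x_4 = 1.272873 - (-0.210558)×(1.272873 - 1.203805)/(-0.210558 - (-0.459316))
       = 1.331334
Iteration 4:
  f(1.272873) = -0.210558
  f(1.331334) = 0.028391
  x_5 = 1.331334 - 0.028391×(1.331334 - 1.272873)/(0.028391 - (-0.210558))
       = 1.324388
Iteration 5:
  f(1.331334) = 0.028391
  f(1.324388) = -0.001406
  x_6 = 1.324388 - (-0.001406)×(1.324388 - 1.331334)/(-0.001406 - 0.028391)
       = 1.324716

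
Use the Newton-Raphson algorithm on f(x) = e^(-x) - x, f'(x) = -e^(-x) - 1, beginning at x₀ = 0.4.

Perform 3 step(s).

f(x) = e^(-x) - x
f'(x) = -e^(-x) - 1
x₀ = 0.4

Newton-Raphson formula: x_{n+1} = x_n - f(x_n)/f'(x_n)

Iteration 1:
  f(0.400000) = 0.270320
  f'(0.400000) = -1.670320
  x_1 = 0.400000 - 0.270320/(-1.670320) = 0.561837
Iteration 2:
  f(0.561837) = 0.008323
  f'(0.561837) = -1.570161
  x_2 = 0.561837 - 0.008323/(-1.570161) = 0.567138
Iteration 3:
  f(0.567138) = 0.000008
  f'(0.567138) = -1.567146
  x_3 = 0.567138 - 0.000008/(-1.567146) = 0.567143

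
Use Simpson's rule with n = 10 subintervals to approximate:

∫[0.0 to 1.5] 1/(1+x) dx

f(x) = 1/(1+x)
a = 0.0, b = 1.5, n = 10
h = (b - a)/n = 0.150000

Simpson's rule: (h/3)[f(x₀) + 4f(x₁) + 2f(x₂) + ... + f(xₙ)]

x_0 = 0.0000, f(x_0) = 1.000000, coefficient = 1
x_1 = 0.1500, f(x_1) = 0.869565, coefficient = 4
x_2 = 0.3000, f(x_2) = 0.769231, coefficient = 2
x_3 = 0.4500, f(x_3) = 0.689655, coefficient = 4
x_4 = 0.6000, f(x_4) = 0.625000, coefficient = 2
x_5 = 0.7500, f(x_5) = 0.571429, coefficient = 4
x_6 = 0.9000, f(x_6) = 0.526316, coefficient = 2
x_7 = 1.0500, f(x_7) = 0.487805, coefficient = 4
x_8 = 1.2000, f(x_8) = 0.454545, coefficient = 2
x_9 = 1.3500, f(x_9) = 0.425532, coefficient = 4
x_10 = 1.5000, f(x_10) = 0.400000, coefficient = 1

I ≈ (0.150000/3) × 18.326127 = 0.916306
Exact value: 0.916291
Error: 0.000016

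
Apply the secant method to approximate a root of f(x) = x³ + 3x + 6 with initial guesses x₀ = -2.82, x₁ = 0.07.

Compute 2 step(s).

f(x) = x³ + 3x + 6
x₀ = -2.82, x₁ = 0.07

Secant formula: x_{n+1} = x_n - f(x_n)(x_n - x_{n-1})/(f(x_n) - f(x_{n-1}))

Iteration 1:
  f(-2.820000) = -24.885768
  f(0.070000) = 6.210343
  x_2 = 0.070000 - 6.210343×(0.070000 - (-2.820000))/(6.210343 - (-24.885768))
       = -0.507175
Iteration 2:
  f(0.070000) = 6.210343
  f(-0.507175) = 4.348017
  x_3 = -0.507175 - 4.348017×(-0.507175 - 0.070000)/(4.348017 - 6.210343)
       = -1.854719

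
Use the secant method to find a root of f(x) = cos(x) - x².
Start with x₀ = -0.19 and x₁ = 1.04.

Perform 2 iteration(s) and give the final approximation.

f(x) = cos(x) - x²
x₀ = -0.19, x₁ = 1.04

Secant formula: x_{n+1} = x_n - f(x_n)(x_n - x_{n-1})/(f(x_n) - f(x_{n-1}))

Iteration 1:
  f(-0.190000) = 0.945904
  f(1.040000) = -0.575380
  x_2 = 1.040000 - (-0.575380)×(1.040000 - (-0.190000))/(-0.575380 - 0.945904)
       = 0.574790
Iteration 2:
  f(1.040000) = -0.575380
  f(0.574790) = 0.508924
  x_3 = 0.574790 - 0.508924×(0.574790 - 1.040000)/(0.508924 - (-0.575380))
       = 0.793139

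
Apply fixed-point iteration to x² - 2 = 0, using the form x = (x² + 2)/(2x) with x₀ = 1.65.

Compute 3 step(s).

Equation: x² - 2 = 0
Fixed-point form: x = (x² + 2)/(2x)
x₀ = 1.65

x_1 = g(1.650000) = 1.431061
x_2 = g(1.431061) = 1.414313
x_3 = g(1.414313) = 1.414214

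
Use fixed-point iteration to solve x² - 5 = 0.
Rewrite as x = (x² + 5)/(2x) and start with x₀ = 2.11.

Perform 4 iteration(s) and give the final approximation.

Equation: x² - 5 = 0
Fixed-point form: x = (x² + 5)/(2x)
x₀ = 2.11

x_1 = g(2.110000) = 2.239834
x_2 = g(2.239834) = 2.236071
x_3 = g(2.236071) = 2.236068
x_4 = g(2.236068) = 2.236068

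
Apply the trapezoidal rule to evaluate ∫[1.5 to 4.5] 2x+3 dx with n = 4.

f(x) = 2x+3
a = 1.5, b = 4.5, n = 4
h = (b - a)/n = 0.750000

Trapezoidal rule: (h/2)[f(x₀) + 2f(x₁) + 2f(x₂) + ... + f(xₙ)]

x_0 = 1.5000, f(x_0) = 6.000000, coefficient = 1
x_1 = 2.2500, f(x_1) = 7.500000, coefficient = 2
x_2 = 3.0000, f(x_2) = 9.000000, coefficient = 2
x_3 = 3.7500, f(x_3) = 10.500000, coefficient = 2
x_4 = 4.5000, f(x_4) = 12.000000, coefficient = 1

I ≈ (0.750000/2) × 72.000000 = 27.000000
Exact value: 27.000000
Error: 0.000000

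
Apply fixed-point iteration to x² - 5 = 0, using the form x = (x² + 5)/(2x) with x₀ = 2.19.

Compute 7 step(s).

Equation: x² - 5 = 0
Fixed-point form: x = (x² + 5)/(2x)
x₀ = 2.19

x_1 = g(2.190000) = 2.236553
x_2 = g(2.236553) = 2.236068
x_3 = g(2.236068) = 2.236068
x_4 = g(2.236068) = 2.236068
x_5 = g(2.236068) = 2.236068
x_6 = g(2.236068) = 2.236068
x_7 = g(2.236068) = 2.236068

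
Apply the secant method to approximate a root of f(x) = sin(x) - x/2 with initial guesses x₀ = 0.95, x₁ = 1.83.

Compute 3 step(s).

f(x) = sin(x) - x/2
x₀ = 0.95, x₁ = 1.83

Secant formula: x_{n+1} = x_n - f(x_n)(x_n - x_{n-1})/(f(x_n) - f(x_{n-1}))

Iteration 1:
  f(0.950000) = 0.338416
  f(1.830000) = 0.051594
  x_2 = 1.830000 - 0.051594×(1.830000 - 0.950000)/(0.051594 - 0.338416)
       = 1.988297
Iteration 2:
  f(1.830000) = 0.051594
  f(1.988297) = -0.080044
  x_3 = 1.988297 - (-0.080044)×(1.988297 - 1.830000)/(-0.080044 - 0.051594)
       = 1.892043
Iteration 3:
  f(1.988297) = -0.080044
  f(1.892043) = 0.002821
  x_4 = 1.892043 - 0.002821×(1.892043 - 1.988297)/(0.002821 - (-0.080044))
       = 1.895320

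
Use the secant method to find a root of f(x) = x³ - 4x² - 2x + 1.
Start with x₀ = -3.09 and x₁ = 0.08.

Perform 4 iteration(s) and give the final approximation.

f(x) = x³ - 4x² - 2x + 1
x₀ = -3.09, x₁ = 0.08

Secant formula: x_{n+1} = x_n - f(x_n)(x_n - x_{n-1})/(f(x_n) - f(x_{n-1}))

Iteration 1:
  f(-3.090000) = -60.516029
  f(0.080000) = 0.814912
  x_2 = 0.080000 - 0.814912×(0.080000 - (-3.090000))/(0.814912 - (-60.516029))
       = 0.037880
Iteration 2:
  f(0.080000) = 0.814912
  f(0.037880) = 0.918555
  x_3 = 0.037880 - 0.918555×(0.037880 - 0.080000)/(0.918555 - 0.814912)
       = 0.411177
Iteration 3:
  f(0.037880) = 0.918555
  f(0.411177) = -0.429104
  x_4 = 0.411177 - (-0.429104)×(0.411177 - 0.037880)/(-0.429104 - 0.918555)
       = 0.292317
Iteration 4:
  f(0.411177) = -0.429104
  f(0.292317) = 0.098549
  x_5 = 0.292317 - 0.098549×(0.292317 - 0.411177)/(0.098549 - (-0.429104))
       = 0.314516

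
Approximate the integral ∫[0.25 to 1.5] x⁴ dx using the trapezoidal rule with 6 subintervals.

f(x) = x⁴
a = 0.25, b = 1.5, n = 6
h = (b - a)/n = 0.208333

Trapezoidal rule: (h/2)[f(x₀) + 2f(x₁) + 2f(x₂) + ... + f(xₙ)]

x_0 = 0.2500, f(x_0) = 0.003906, coefficient = 1
x_1 = 0.4583, f(x_1) = 0.044129, coefficient = 2
x_2 = 0.6667, f(x_2) = 0.197531, coefficient = 2
x_3 = 0.8750, f(x_3) = 0.586182, coefficient = 2
x_4 = 1.0833, f(x_4) = 1.377363, coefficient = 2
x_5 = 1.2917, f(x_5) = 2.783568, coefficient = 2
x_6 = 1.5000, f(x_6) = 5.062500, coefficient = 1

I ≈ (0.208333/2) × 15.043951 = 1.567078
Exact value: 1.518555
Error: 0.048524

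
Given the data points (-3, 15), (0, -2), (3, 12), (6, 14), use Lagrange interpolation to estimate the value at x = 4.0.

Lagrange interpolation formula:
P(x) = Σ yᵢ × Lᵢ(x)
where Lᵢ(x) = Π_{j≠i} (x - xⱼ)/(xᵢ - xⱼ)

L_0(4.0) = (4.0 - 0)/(-3 - 0) × (4.0 - 3)/(-3 - 3) × (4.0 - 6)/(-3 - 6) = 0.049383
L_1(4.0) = (4.0 - (-3))/(0 - (-3)) × (4.0 - 3)/(0 - 3) × (4.0 - 6)/(0 - 6) = -0.259259
L_2(4.0) = (4.0 - (-3))/(3 - (-3)) × (4.0 - 0)/(3 - 0) × (4.0 - 6)/(3 - 6) = 1.037037
L_3(4.0) = (4.0 - (-3))/(6 - (-3)) × (4.0 - 0)/(6 - 0) × (4.0 - 3)/(6 - 3) = 0.172840

P(4.0) = 15×L_0(4.0) + (-2)×L_1(4.0) + 12×L_2(4.0) + 14×L_3(4.0)
P(4.0) = 16.123457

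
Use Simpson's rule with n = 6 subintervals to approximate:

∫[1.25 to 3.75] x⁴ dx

f(x) = x⁴
a = 1.25, b = 3.75, n = 6
h = (b - a)/n = 0.416667

Simpson's rule: (h/3)[f(x₀) + 4f(x₁) + 2f(x₂) + ... + f(xₙ)]

x_0 = 1.2500, f(x_0) = 2.441406, coefficient = 1
x_1 = 1.6667, f(x_1) = 7.716049, coefficient = 4
x_2 = 2.0833, f(x_2) = 18.838011, coefficient = 2
x_3 = 2.5000, f(x_3) = 39.062500, coefficient = 4
x_4 = 2.9167, f(x_4) = 72.368104, coefficient = 2
x_5 = 3.3333, f(x_5) = 123.456790, coefficient = 4
x_6 = 3.7500, f(x_6) = 197.753906, coefficient = 1

I ≈ (0.416667/3) × 1063.548900 = 147.715125
Exact value: 147.705078
Error: 0.010047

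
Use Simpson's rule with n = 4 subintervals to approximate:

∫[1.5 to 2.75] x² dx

f(x) = x²
a = 1.5, b = 2.75, n = 4
h = (b - a)/n = 0.312500

Simpson's rule: (h/3)[f(x₀) + 4f(x₁) + 2f(x₂) + ... + f(xₙ)]

x_0 = 1.5000, f(x_0) = 2.250000, coefficient = 1
x_1 = 1.8125, f(x_1) = 3.285156, coefficient = 4
x_2 = 2.1250, f(x_2) = 4.515625, coefficient = 2
x_3 = 2.4375, f(x_3) = 5.941406, coefficient = 4
x_4 = 2.7500, f(x_4) = 7.562500, coefficient = 1

I ≈ (0.312500/3) × 55.750000 = 5.807292
Exact value: 5.807292
Error: 0.000000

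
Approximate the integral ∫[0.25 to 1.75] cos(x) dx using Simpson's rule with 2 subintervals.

f(x) = cos(x)
a = 0.25, b = 1.75, n = 2
h = (b - a)/n = 0.750000

Simpson's rule: (h/3)[f(x₀) + 4f(x₁) + 2f(x₂) + ... + f(xₙ)]

x_0 = 0.2500, f(x_0) = 0.968912, coefficient = 1
x_1 = 1.0000, f(x_1) = 0.540302, coefficient = 4
x_2 = 1.7500, f(x_2) = -0.178246, coefficient = 1

I ≈ (0.750000/3) × 2.951876 = 0.737969
Exact value: 0.736582
Error: 0.001387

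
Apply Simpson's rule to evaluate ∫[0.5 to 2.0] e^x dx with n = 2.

f(x) = e^x
a = 0.5, b = 2.0, n = 2
h = (b - a)/n = 0.750000

Simpson's rule: (h/3)[f(x₀) + 4f(x₁) + 2f(x₂) + ... + f(xₙ)]

x_0 = 0.5000, f(x_0) = 1.648721, coefficient = 1
x_1 = 1.2500, f(x_1) = 3.490343, coefficient = 4
x_2 = 2.0000, f(x_2) = 7.389056, coefficient = 1

I ≈ (0.750000/3) × 22.999149 = 5.749787
Exact value: 5.740335
Error: 0.009452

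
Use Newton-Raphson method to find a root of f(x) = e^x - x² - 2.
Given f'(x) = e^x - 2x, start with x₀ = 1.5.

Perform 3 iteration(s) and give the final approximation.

f(x) = e^x - x² - 2
f'(x) = e^x - 2x
x₀ = 1.5

Newton-Raphson formula: x_{n+1} = x_n - f(x_n)/f'(x_n)

Iteration 1:
  f(1.500000) = 0.231689
  f'(1.500000) = 1.481689
  x_1 = 1.500000 - 0.231689/1.481689 = 1.343632
Iteration 2:
  f(1.343632) = 0.027592
  f'(1.343632) = 1.145675
  x_2 = 1.343632 - 0.027592/1.145675 = 1.319548
Iteration 3:
  f(1.319548) = 0.000523
  f'(1.319548) = 1.102634
  x_3 = 1.319548 - 0.000523/1.102634 = 1.319074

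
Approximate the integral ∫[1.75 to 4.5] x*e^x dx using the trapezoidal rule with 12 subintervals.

f(x) = x*e^x
a = 1.75, b = 4.5, n = 12
h = (b - a)/n = 0.229167

Trapezoidal rule: (h/2)[f(x₀) + 2f(x₁) + 2f(x₂) + ... + f(xₙ)]

x_0 = 1.7500, f(x_0) = 10.070555, coefficient = 1
x_1 = 1.9792, f(x_1) = 14.322655, coefficient = 2
x_2 = 2.2083, f(x_2) = 20.097017, coefficient = 2
x_3 = 2.4375, f(x_3) = 27.895710, coefficient = 2
x_4 = 2.6667, f(x_4) = 38.378443, coefficient = 2
x_5 = 2.8958, f(x_5) = 52.410463, coefficient = 2
x_6 = 3.1250, f(x_6) = 71.124672, coefficient = 2
x_7 = 3.3542, f(x_7) = 96.002096, coefficient = 2
x_8 = 3.5833, f(x_8) = 128.976059, coefficient = 2
x_9 = 3.8125, f(x_9) = 172.566927, coefficient = 2
x_10 = 4.0417, f(x_10) = 230.056243, coefficient = 2
x_11 = 4.2708, f(x_11) = 305.711639, coefficient = 2
x_12 = 4.5000, f(x_12) = 405.077091, coefficient = 1

I ≈ (0.229167/2) × 2730.231495 = 312.839026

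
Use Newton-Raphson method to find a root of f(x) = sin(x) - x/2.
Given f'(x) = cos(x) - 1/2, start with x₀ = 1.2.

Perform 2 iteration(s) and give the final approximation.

f(x) = sin(x) - x/2
f'(x) = cos(x) - 1/2
x₀ = 1.2

Newton-Raphson formula: x_{n+1} = x_n - f(x_n)/f'(x_n)

Iteration 1:
  f(1.200000) = 0.332039
  f'(1.200000) = -0.137642
  x_1 = 1.200000 - 0.332039/(-0.137642) = 3.612334
Iteration 2:
  f(3.612334) = -2.259714
  f'(3.612334) = -1.391232
  x_2 = 3.612334 - (-2.259714)/(-1.391232) = 1.988080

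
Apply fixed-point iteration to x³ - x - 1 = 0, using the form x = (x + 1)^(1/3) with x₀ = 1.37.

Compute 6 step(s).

Equation: x³ - x - 1 = 0
Fixed-point form: x = (x + 1)^(1/3)
x₀ = 1.37

x_1 = g(1.370000) = 1.333264
x_2 = g(1.333264) = 1.326339
x_3 = g(1.326339) = 1.325026
x_4 = g(1.325026) = 1.324776
x_5 = g(1.324776) = 1.324729
x_6 = g(1.324729) = 1.324720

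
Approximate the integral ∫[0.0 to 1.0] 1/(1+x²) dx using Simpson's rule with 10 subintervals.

f(x) = 1/(1+x²)
a = 0.0, b = 1.0, n = 10
h = (b - a)/n = 0.100000

Simpson's rule: (h/3)[f(x₀) + 4f(x₁) + 2f(x₂) + ... + f(xₙ)]

x_0 = 0.0000, f(x_0) = 1.000000, coefficient = 1
x_1 = 0.1000, f(x_1) = 0.990099, coefficient = 4
x_2 = 0.2000, f(x_2) = 0.961538, coefficient = 2
x_3 = 0.3000, f(x_3) = 0.917431, coefficient = 4
x_4 = 0.4000, f(x_4) = 0.862069, coefficient = 2
x_5 = 0.5000, f(x_5) = 0.800000, coefficient = 4
x_6 = 0.6000, f(x_6) = 0.735294, coefficient = 2
x_7 = 0.7000, f(x_7) = 0.671141, coefficient = 4
x_8 = 0.8000, f(x_8) = 0.609756, coefficient = 2
x_9 = 0.9000, f(x_9) = 0.552486, coefficient = 4
x_10 = 1.0000, f(x_10) = 0.500000, coefficient = 1

I ≈ (0.100000/3) × 23.561945 = 0.785398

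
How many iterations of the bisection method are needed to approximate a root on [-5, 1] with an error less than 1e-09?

We need (b-a)/2^n ≤ 1e-09
(1 - (-5))/2^n ≤ 1e-09
6/2^n ≤ 1e-09
2^n ≥ 6000000000
n ≥ log₂(6000000000) = 32.48
n ≥ 33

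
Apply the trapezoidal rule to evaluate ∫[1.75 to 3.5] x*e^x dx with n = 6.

f(x) = x*e^x
a = 1.75, b = 3.5, n = 6
h = (b - a)/n = 0.291667

Trapezoidal rule: (h/2)[f(x₀) + 2f(x₁) + 2f(x₂) + ... + f(xₙ)]

x_0 = 1.7500, f(x_0) = 10.070555, coefficient = 1
x_1 = 2.0417, f(x_1) = 15.727852, coefficient = 2
x_2 = 2.3333, f(x_2) = 24.061937, coefficient = 2
x_3 = 2.6250, f(x_3) = 36.237007, coefficient = 2
x_4 = 2.9167, f(x_4) = 53.898793, coefficient = 2
x_5 = 3.2083, f(x_5) = 79.367179, coefficient = 2
x_6 = 3.5000, f(x_6) = 115.904082, coefficient = 1

I ≈ (0.291667/2) × 544.560172 = 79.415025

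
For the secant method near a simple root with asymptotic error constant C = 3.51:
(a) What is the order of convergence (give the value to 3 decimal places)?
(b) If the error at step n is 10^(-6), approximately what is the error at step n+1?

(a) Secant method has superlinear convergence with order φ = (1+√5)/2 ≈ 1.618.
    This means |e_{n+1}| ≈ C|e_n|^1.618.

(b) With |e_n| = 10^(-6) and C = 3.51:
    |e_{n+1}| ≈ 3.51 × (10^(-6))^1.618 = 3.51 × 10^(-9.71)

(a) ≈ 1.618 (golden ratio); (b) |e_{n+1}| ≈ 6.872e-10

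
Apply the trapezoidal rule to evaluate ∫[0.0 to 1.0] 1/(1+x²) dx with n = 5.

f(x) = 1/(1+x²)
a = 0.0, b = 1.0, n = 5
h = (b - a)/n = 0.200000

Trapezoidal rule: (h/2)[f(x₀) + 2f(x₁) + 2f(x₂) + ... + f(xₙ)]

x_0 = 0.0000, f(x_0) = 1.000000, coefficient = 1
x_1 = 0.2000, f(x_1) = 0.961538, coefficient = 2
x_2 = 0.4000, f(x_2) = 0.862069, coefficient = 2
x_3 = 0.6000, f(x_3) = 0.735294, coefficient = 2
x_4 = 0.8000, f(x_4) = 0.609756, coefficient = 2
x_5 = 1.0000, f(x_5) = 0.500000, coefficient = 1

I ≈ (0.200000/2) × 7.837315 = 0.783732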